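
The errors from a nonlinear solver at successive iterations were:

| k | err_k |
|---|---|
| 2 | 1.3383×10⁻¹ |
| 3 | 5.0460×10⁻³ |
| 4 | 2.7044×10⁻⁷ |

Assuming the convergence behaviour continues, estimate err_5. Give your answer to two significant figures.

First estimate the order: p ≈ ln(err_4/err_3) / ln(err_3/err_2) = ln(2.7044×10⁻⁷/5.0460×10⁻³)/ln(5.0460×10⁻³/1.3383×10⁻¹) = ln(5.35949e-05)/ln(0.0377046) ≈ 3.0000.
Then err_5 ≈ err_4·(err_4/err_3)^p = 2.7044×10⁻⁷·(5.35949e-05)^3.0000 = 2.7044×10⁻⁷·1.53947e-13 ≈ 4.163e-20.

4.2e-20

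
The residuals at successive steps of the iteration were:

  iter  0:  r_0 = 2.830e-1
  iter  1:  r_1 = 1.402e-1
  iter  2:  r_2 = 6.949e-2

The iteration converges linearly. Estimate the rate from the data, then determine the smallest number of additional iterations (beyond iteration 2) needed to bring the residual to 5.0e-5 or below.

Rate ρ ≈ r_2/r_1 = 6.949e-2/1.402e-1 = 0.4956.
After j more steps, r_{2+j} ≈ 6.949e-2·ρ^j; need ρ^j ≤ 5.0e-5/6.949e-2 = 0.000719528.
j ≥ ln(0.000719528)/ln(0.4956) = -7.2369/-0.70199 = 10.309.
So 11 more iterations are needed.

11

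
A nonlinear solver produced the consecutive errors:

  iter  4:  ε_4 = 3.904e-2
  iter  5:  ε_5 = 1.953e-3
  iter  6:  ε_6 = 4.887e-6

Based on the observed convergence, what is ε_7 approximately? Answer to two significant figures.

3.1e-11

First estimate the order: p ≈ ln(ε_6/ε_5) / ln(ε_5/ε_4) = ln(4.887e-6/1.953e-3)/ln(1.953e-3/3.904e-2) = ln(0.0025023)/ln(0.0500256) ≈ 2.0000.
Then ε_7 ≈ ε_6·(ε_6/ε_5)^p = 4.887e-6·(0.0025023)^2.0000 = 4.887e-6·6.26151e-06 ≈ 3.06e-11.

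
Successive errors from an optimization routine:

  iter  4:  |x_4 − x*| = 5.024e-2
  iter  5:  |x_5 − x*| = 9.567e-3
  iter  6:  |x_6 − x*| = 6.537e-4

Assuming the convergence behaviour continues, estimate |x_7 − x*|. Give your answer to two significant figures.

First estimate the order: p ≈ ln(|x_6 − x*|/|x_5 − x*|) / ln(|x_5 − x*|/|x_4 − x*|) = ln(6.537e-4/9.567e-3)/ln(9.567e-3/5.024e-2) = ln(0.0683286)/ln(0.190426) ≈ 1.6180.
Then |x_7 − x*| ≈ |x_6 − x*|·(|x_6 − x*|/|x_5 − x*|)^p = 6.537e-4·(0.0683286)^1.6180 = 6.537e-4·0.0130133 ≈ 8.507e-06.

8.5e-6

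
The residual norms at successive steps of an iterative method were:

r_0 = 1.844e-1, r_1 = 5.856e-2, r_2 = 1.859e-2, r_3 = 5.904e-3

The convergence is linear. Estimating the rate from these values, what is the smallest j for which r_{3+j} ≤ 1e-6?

Rate ρ ≈ r_3/r_2 = 5.904e-3/1.859e-2 = 0.3176.
After j more steps, r_{3+j} ≈ 5.904e-3·ρ^j; need ρ^j ≤ 1e-6/5.904e-3 = 0.000169377.
j ≥ ln(0.000169377)/ln(0.3176) = -8.6834/-1.14696 = 7.571.
So 8 more iterations are needed.

8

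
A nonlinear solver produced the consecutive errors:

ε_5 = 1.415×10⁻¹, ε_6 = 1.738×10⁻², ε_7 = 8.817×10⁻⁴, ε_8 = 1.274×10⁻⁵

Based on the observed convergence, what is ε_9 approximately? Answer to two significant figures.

3.1e-8

First estimate the order: p ≈ ln(ε_8/ε_7) / ln(ε_7/ε_6) = ln(1.274×10⁻⁵/8.817×10⁻⁴)/ln(8.817×10⁻⁴/1.738×10⁻²) = ln(0.0144494)/ln(0.0507307) ≈ 1.4213.
Then ε_9 ≈ ε_8·(ε_8/ε_7)^p = 1.274×10⁻⁵·(0.0144494)^1.4213 = 1.274×10⁻⁵·0.00242435 ≈ 3.089e-08.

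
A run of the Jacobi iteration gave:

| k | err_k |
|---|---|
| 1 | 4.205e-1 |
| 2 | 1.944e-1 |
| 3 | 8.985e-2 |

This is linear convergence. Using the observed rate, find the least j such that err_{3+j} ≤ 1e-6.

15

Rate ρ ≈ err_3/err_2 = 8.985e-2/1.944e-1 = 0.4622.
After j more steps, err_{3+j} ≈ 8.985e-2·ρ^j; need ρ^j ≤ 1e-6/8.985e-2 = 1.11297e-05.
j ≥ ln(1.11297e-05)/ln(0.4622) = -11.4059/-0.77176 = 14.779.
So 15 more iterations are needed.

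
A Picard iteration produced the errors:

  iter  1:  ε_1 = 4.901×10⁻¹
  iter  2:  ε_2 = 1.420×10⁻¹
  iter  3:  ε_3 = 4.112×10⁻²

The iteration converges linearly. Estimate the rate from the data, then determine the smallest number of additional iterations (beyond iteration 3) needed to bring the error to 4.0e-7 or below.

10

Rate ρ ≈ ε_3/ε_2 = 4.112×10⁻²/1.420×10⁻¹ = 0.2896.
After j more steps, ε_{3+j} ≈ 4.112×10⁻²·ρ^j; need ρ^j ≤ 4.0e-7/4.112×10⁻² = 9.72763e-06.
j ≥ ln(9.72763e-06)/ln(0.2896) = -11.5405/-1.23925 = 9.312.
So 10 more iterations are needed.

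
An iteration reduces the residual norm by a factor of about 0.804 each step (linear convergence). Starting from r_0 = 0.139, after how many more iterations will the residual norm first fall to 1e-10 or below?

97

After k steps, r_k ≈ 0.139·0.804^k.
Need 0.804^k ≤ 1e-10/0.139 = 7.19424e-10.
k ≥ ln(7.19424e-10)/ln(0.804) = -21.0526/-0.21816 = 96.501.
Smallest integer k = 97.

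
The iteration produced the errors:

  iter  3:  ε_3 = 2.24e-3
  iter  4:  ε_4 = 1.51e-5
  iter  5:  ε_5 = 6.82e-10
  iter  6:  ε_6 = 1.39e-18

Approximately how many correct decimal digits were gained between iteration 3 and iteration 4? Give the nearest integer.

2

Digits gained ≈ log₁₀(ε_3/ε_4) = log₁₀(2.24e-3/1.51e-5) = log₁₀(148.344) ≈ 2.171.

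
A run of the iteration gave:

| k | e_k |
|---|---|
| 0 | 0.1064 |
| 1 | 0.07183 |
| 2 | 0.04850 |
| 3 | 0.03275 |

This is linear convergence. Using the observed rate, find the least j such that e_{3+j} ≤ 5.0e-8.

35

Rate ρ ≈ e_3/e_2 = 0.03275/0.04850 = 0.6753.
After j more steps, e_{3+j} ≈ 0.03275·ρ^j; need ρ^j ≤ 5.0e-8/0.03275 = 1.52672e-06.
j ≥ ln(1.52672e-06)/ln(0.6753) = -13.3924/-0.39260 = 34.112.
So 35 more iterations are needed.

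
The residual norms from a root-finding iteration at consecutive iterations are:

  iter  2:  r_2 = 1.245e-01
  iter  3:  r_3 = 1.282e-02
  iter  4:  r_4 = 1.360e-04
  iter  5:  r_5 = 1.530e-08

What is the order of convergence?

2

Consecutive ratios: r_5/r_4 = 1.530e-08/1.360e-04 = 0.0001125, r_4/r_3 = 1.360e-04/1.282e-02 = 0.0106084.
p ≈ ln(0.0001125)/ln(0.0106084) = -9.0926/-4.5461 ≈ 2.00.
So the convergence is quadratic (order 2).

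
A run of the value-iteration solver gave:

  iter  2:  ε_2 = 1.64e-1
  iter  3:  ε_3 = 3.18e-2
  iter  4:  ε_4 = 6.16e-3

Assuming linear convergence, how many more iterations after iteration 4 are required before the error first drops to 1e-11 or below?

Rate ρ ≈ ε_4/ε_3 = 6.16e-3/3.18e-2 = 0.1937.
After j more steps, ε_{4+j} ≈ 6.16e-3·ρ^j; need ρ^j ≤ 1e-11/6.16e-3 = 1.62338e-09.
j ≥ ln(1.62338e-09)/ln(0.1937) = -20.2388/-1.64144 = 12.330.
So 13 more iterations are needed.

13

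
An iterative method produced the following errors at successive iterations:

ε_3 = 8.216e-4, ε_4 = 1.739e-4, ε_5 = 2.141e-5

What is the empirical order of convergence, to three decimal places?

1.349

p ≈ ln(ε_5/ε_4) / ln(ε_4/ε_3)
  = ln(2.141e-5/1.739e-4) / ln(1.739e-4/8.216e-4)
  = ln(0.123117) / ln(0.21166)
  = -2.094620 / -1.552774 ≈ 1.348954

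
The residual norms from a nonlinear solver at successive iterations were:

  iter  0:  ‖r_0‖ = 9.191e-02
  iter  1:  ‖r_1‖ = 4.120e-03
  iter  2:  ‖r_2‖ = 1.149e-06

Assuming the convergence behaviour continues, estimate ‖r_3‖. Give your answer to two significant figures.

4.9e-16

First estimate the order: p ≈ ln(‖r_2‖/‖r_1‖) / ln(‖r_1‖/‖r_0‖) = ln(1.149e-06/4.120e-03)/ln(4.120e-03/9.191e-02) = ln(0.000278883)/ln(0.0448265) ≈ 2.6360.
Then ‖r_3‖ ≈ ‖r_2‖·(‖r_2‖/‖r_1‖)^p = 1.149e-06·(0.000278883)^2.6360 = 1.149e-06·4.2671e-10 ≈ 4.903e-16.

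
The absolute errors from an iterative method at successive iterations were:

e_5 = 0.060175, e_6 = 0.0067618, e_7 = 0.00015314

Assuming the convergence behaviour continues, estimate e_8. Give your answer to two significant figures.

First estimate the order: p ≈ ln(e_7/e_6) / ln(e_6/e_5) = ln(0.00015314/0.0067618)/ln(0.0067618/0.060175) = ln(0.0226478)/ln(0.112369) ≈ 1.7327.
Then e_8 ≈ e_7·(e_7/e_6)^p = 0.00015314·(0.0226478)^1.7327 = 0.00015314·0.00141174 ≈ 2.162e-07.

2.2e-7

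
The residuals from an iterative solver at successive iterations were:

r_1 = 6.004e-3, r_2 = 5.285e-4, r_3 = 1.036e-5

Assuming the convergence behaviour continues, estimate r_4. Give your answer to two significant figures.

1.8e-8

First estimate the order: p ≈ ln(r_3/r_2) / ln(r_2/r_1) = ln(1.036e-5/5.285e-4)/ln(5.285e-4/6.004e-3) = ln(0.0196026)/ln(0.0880247) ≈ 1.6181.
Then r_4 ≈ r_3·(r_3/r_2)^p = 1.036e-5·(0.0196026)^1.6181 = 1.036e-5·0.00172501 ≈ 1.787e-08.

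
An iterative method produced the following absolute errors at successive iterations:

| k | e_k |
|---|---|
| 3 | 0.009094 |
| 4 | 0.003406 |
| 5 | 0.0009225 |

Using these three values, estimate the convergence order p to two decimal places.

1.33

p ≈ ln(e_5/e_4) / ln(e_4/e_3)
  = ln(0.0009225/0.003406) / ln(0.003406/0.009094)
  = ln(0.270846) / ln(0.374533)
  = -1.30620 / -0.98208 ≈ 1.33003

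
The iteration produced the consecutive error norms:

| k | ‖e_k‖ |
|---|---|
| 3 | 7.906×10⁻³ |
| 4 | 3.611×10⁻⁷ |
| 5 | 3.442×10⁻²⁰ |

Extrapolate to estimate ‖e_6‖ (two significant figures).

First estimate the order: p ≈ ln(‖e_5‖/‖e_4‖) / ln(‖e_4‖/‖e_3‖) = ln(3.442×10⁻²⁰/3.611×10⁻⁷)/ln(3.611×10⁻⁷/7.906×10⁻³) = ln(9.53199e-14)/ln(4.56742e-05) ≈ 3.0000.
Then ‖e_6‖ ≈ ‖e_5‖·(‖e_5‖/‖e_4‖)^p = 3.442×10⁻²⁰·(9.53199e-14)^3.0000 = 3.442×10⁻²⁰·8.66065e-40 ≈ 2.981e-59.

3.0e-59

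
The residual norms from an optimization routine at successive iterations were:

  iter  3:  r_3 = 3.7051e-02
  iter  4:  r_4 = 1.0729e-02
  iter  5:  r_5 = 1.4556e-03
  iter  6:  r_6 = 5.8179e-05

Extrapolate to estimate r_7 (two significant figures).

3.2e-7

First estimate the order: p ≈ ln(r_6/r_5) / ln(r_5/r_4) = ln(5.8179e-05/1.4556e-03)/ln(1.4556e-03/1.0729e-02) = ln(0.0399691)/ln(0.13567) ≈ 1.6118.
Then r_7 ≈ r_6·(r_6/r_5)^p = 5.8179e-05·(0.0399691)^1.6118 = 5.8179e-05·0.00557519 ≈ 3.244e-07.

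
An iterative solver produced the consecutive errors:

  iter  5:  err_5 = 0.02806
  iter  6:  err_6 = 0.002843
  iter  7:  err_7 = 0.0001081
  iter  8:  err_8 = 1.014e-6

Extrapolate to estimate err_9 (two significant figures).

First estimate the order: p ≈ ln(err_8/err_7) / ln(err_7/err_6) = ln(1.014e-6/0.0001081)/ln(0.0001081/0.002843) = ln(0.0093802)/ln(0.0380232) ≈ 1.4281.
Then err_9 ≈ err_8·(err_8/err_7)^p = 1.014e-6·(0.0093802)^1.4281 = 1.014e-6·0.00127091 ≈ 1.289e-09.

1.3e-9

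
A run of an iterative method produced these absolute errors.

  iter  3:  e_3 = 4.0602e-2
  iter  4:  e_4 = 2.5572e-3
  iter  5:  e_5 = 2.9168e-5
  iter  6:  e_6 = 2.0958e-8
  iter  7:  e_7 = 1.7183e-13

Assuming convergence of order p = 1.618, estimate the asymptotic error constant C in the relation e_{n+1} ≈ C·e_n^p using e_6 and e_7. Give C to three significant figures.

C ≈ e_7 / e_6^1.618
  = 1.7183e-13 / (2.0958e-8)^1.618
  = 1.7183e-13 / 3.76655e-13 ≈ 0.4562

0.456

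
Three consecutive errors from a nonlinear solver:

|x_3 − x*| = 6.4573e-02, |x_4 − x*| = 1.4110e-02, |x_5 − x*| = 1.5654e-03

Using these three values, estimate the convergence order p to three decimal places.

p ≈ ln(|x_5 − x*|/|x_4 − x*|) / ln(|x_4 − x*|/|x_3 − x*|)
  = ln(1.5654e-03/1.4110e-02) / ln(1.4110e-02/6.4573e-02)
  = ln(0.110943) / ln(0.218512)
  = -2.198739 / -1.520914 ≈ 1.445670

1.446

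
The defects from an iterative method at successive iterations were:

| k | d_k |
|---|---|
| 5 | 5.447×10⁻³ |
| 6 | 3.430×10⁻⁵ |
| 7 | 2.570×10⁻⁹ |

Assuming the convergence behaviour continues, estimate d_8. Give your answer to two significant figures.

4.8e-17

First estimate the order: p ≈ ln(d_7/d_6) / ln(d_6/d_5) = ln(2.570×10⁻⁹/3.430×10⁻⁵)/ln(3.430×10⁻⁵/5.447×10⁻³) = ln(7.49271e-05)/ln(0.00629704) ≈ 1.8744.
Then d_8 ≈ d_7·(d_7/d_6)^p = 2.570×10⁻⁹·(7.49271e-05)^1.8744 = 2.570×10⁻⁹·1.85107e-08 ≈ 4.757e-17.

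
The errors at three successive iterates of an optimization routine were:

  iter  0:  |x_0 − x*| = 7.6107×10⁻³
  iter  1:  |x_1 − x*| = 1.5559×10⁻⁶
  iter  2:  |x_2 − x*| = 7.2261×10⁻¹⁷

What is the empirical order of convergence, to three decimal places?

p ≈ ln(|x_2 − x*|/|x_1 − x*|) / ln(|x_1 − x*|/|x_0 − x*|)
  = ln(7.2261×10⁻¹⁷/1.5559×10⁻⁶) / ln(1.5559×10⁻⁶/7.6107×10⁻³)
  = ln(4.64432e-11) / ln(0.000204436)
  = -23.792791 / -8.495256 ≈ 2.800715

2.801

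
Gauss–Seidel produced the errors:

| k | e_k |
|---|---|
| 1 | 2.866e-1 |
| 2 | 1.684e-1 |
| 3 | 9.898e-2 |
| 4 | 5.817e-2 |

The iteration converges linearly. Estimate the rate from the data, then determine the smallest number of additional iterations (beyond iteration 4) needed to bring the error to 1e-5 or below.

Rate ρ ≈ e_4/e_3 = 5.817e-2/9.898e-2 = 0.5877.
After j more steps, e_{4+j} ≈ 5.817e-2·ρ^j; need ρ^j ≤ 1e-5/5.817e-2 = 0.00017191.
j ≥ ln(0.00017191)/ln(0.5877) = -8.6685/-0.53154 = 16.308.
So 17 more iterations are needed.

17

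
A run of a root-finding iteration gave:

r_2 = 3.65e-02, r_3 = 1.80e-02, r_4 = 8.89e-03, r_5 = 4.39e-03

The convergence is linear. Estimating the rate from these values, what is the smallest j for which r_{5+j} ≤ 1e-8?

Rate ρ ≈ r_5/r_4 = 4.39e-03/8.89e-03 = 0.4938.
After j more steps, r_{5+j} ≈ 4.39e-03·ρ^j; need ρ^j ≤ 1e-8/4.39e-03 = 2.2779e-06.
j ≥ ln(2.2779e-06)/ln(0.4938) = -12.9923/-0.70562 = 18.413.
So 19 more iterations are needed.

19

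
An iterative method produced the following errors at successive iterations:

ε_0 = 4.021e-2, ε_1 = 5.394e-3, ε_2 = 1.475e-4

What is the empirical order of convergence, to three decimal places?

p ≈ ln(ε_2/ε_1) / ln(ε_1/ε_0)
  = ln(1.475e-4/5.394e-3) / ln(5.394e-3/4.021e-2)
  = ln(0.0273452) / ln(0.134146)
  = -3.599214 / -2.008827 ≈ 1.791699

1.792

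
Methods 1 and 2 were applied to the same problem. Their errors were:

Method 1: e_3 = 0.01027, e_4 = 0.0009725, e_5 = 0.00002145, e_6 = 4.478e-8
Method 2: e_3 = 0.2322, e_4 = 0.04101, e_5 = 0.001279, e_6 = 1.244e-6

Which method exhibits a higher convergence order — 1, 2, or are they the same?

Method 1: p ≈ ln(4.478e-8/0.00002145)/ln(0.00002145/0.0009725) ≈ 1.62.
Method 2: p ≈ ln(1.244e-6/0.001279)/ln(0.001279/0.04101) ≈ 2.00.
Method 2 has the higher order (≈2.0 vs ≈1.6).

2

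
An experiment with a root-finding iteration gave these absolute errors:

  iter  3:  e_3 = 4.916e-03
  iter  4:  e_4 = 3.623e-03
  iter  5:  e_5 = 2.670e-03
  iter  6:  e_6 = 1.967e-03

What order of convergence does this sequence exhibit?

1

Consecutive ratios: e_6/e_5 = 1.967e-03/2.670e-03 = 0.736704, e_5/e_4 = 2.670e-03/3.623e-03 = 0.736958.
p ≈ ln(0.736704)/ln(0.736958) = -0.3056/-0.3052 ≈ 1.00.
So the convergence is linear (order 1).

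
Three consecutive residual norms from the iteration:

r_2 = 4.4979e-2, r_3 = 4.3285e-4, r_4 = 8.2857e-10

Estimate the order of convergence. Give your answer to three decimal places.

p ≈ ln(r_4/r_3) / ln(r_3/r_2)
  = ln(8.2857e-10/4.3285e-4) / ln(4.3285e-4/4.4979e-2)
  = ln(1.91422e-06) / ln(0.00962338)
  = -13.166200 / -4.643560 ≈ 2.835368

2.835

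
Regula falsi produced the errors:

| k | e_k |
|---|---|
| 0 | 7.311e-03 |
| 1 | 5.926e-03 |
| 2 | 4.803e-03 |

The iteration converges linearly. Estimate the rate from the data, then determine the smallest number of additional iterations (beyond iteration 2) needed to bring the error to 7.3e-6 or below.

Rate ρ ≈ e_2/e_1 = 4.803e-03/5.926e-03 = 0.8105.
After j more steps, e_{2+j} ≈ 4.803e-03·ρ^j; need ρ^j ≤ 7.3e-6/4.803e-03 = 0.00151988.
j ≥ ln(0.00151988)/ln(0.8105) = -6.4891/-0.21010 = 30.886.
So 31 more iterations are needed.

31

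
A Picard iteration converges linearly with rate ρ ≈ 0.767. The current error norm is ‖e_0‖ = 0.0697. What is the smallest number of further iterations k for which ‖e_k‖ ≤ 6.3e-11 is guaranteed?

After k steps, ‖e_k‖ ≈ 0.0697·0.767^k.
Need 0.767^k ≤ 6.3e-11/0.0697 = 9.03874e-10.
k ≥ ln(9.03874e-10)/ln(0.767) = -20.8243/-0.26527 = 78.502.
Smallest integer k = 79.

79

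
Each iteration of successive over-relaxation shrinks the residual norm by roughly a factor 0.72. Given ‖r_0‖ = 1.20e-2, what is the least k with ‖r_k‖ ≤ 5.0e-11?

59

After k steps, ‖r_k‖ ≈ 1.20e-2·0.72^k.
Need 0.72^k ≤ 5.0e-11/1.20e-2 = 4.16667e-09.
k ≥ ln(4.16667e-09)/ln(0.72) = -19.2961/-0.32850 = 58.740.
Smallest integer k = 59.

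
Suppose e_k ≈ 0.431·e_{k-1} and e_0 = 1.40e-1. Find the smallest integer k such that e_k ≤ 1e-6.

15

After k steps, e_k ≈ 1.40e-1·0.431^k.
Need 0.431^k ≤ 1e-6/1.40e-1 = 7.14286e-06.
k ≥ ln(7.14286e-06)/ln(0.431) = -11.8494/-0.84165 = 14.079.
Smallest integer k = 15.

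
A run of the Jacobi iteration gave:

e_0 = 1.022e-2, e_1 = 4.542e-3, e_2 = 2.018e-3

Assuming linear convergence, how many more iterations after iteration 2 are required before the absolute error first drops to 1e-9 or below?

18

Rate ρ ≈ e_2/e_1 = 2.018e-3/4.542e-3 = 0.4443.
After j more steps, e_{2+j} ≈ 2.018e-3·ρ^j; need ρ^j ≤ 1e-9/2.018e-3 = 4.9554e-07.
j ≥ ln(4.9554e-07)/ln(0.4443) = -14.5176/-0.81126 = 17.895.
So 18 more iterations are needed.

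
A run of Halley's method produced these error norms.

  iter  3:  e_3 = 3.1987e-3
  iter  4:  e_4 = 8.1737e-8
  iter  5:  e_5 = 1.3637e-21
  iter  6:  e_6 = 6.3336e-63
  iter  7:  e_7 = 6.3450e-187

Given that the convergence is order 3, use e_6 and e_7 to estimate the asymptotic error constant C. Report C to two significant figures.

C ≈ e_7 / e_6^3
  = 6.3450e-187 / (6.3336e-63)^3
  = 6.3450e-187 / 2.54069e-187 ≈ 2.4974

2.5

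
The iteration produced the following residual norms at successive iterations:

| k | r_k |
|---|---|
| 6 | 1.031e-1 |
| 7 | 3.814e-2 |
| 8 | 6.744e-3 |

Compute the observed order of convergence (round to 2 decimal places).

p ≈ ln(r_8/r_7) / ln(r_7/r_6)
  = ln(6.744e-3/3.814e-2) / ln(3.814e-2/1.031e-1)
  = ln(0.176822) / ln(0.369932)
  = -1.73261 / -0.99444 ≈ 1.74230

1.74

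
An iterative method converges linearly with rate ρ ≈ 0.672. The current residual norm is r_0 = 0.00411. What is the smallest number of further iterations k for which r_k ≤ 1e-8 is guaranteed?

33

After k steps, r_k ≈ 0.00411·0.672^k.
Need 0.672^k ≤ 1e-8/0.00411 = 2.43309e-06.
k ≥ ln(2.43309e-06)/ln(0.672) = -12.9263/-0.39750 = 32.519.
Smallest integer k = 33.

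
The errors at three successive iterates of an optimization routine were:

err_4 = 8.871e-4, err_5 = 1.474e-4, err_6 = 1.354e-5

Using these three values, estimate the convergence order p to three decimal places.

p ≈ ln(err_6/err_5) / ln(err_5/err_4)
  = ln(1.354e-5/1.474e-4) / ln(1.474e-4/8.871e-4)
  = ln(0.0918589) / ln(0.166159)
  = -2.387502 / -1.794810 ≈ 1.330225

1.330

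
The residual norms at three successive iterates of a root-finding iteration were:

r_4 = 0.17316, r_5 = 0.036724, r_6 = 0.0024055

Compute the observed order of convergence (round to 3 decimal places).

1.758

p ≈ ln(r_6/r_5) / ln(r_5/r_4)
  = ln(0.0024055/0.036724) / ln(0.036724/0.17316)
  = ln(0.0655021) / ln(0.212081)
  = -2.725673 / -1.550787 ≈ 1.757606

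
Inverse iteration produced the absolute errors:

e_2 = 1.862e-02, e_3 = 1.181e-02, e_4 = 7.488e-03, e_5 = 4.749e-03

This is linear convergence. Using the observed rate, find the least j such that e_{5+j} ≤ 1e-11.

Rate ρ ≈ e_5/e_4 = 4.749e-03/7.488e-03 = 0.6342.
After j more steps, e_{5+j} ≈ 4.749e-03·ρ^j; need ρ^j ≤ 1e-11/4.749e-03 = 2.10571e-09.
j ≥ ln(2.10571e-09)/ln(0.6342) = -19.9786/-0.45539 = 43.871.
So 44 more iterations are needed.

44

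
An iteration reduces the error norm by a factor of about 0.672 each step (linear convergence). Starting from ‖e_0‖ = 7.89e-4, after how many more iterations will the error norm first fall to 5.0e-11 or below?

42

After k steps, ‖e_k‖ ≈ 7.89e-4·0.672^k.
Need 0.672^k ≤ 5.0e-11/7.89e-4 = 6.33714e-08.
k ≥ ln(6.33714e-08)/ln(0.672) = -16.5743/-0.39750 = 41.696.
Smallest integer k = 42.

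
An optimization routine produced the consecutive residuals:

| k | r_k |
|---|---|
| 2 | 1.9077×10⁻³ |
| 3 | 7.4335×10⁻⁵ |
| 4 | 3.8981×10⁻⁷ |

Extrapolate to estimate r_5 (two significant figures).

First estimate the order: p ≈ ln(r_4/r_3) / ln(r_3/r_2) = ln(3.8981×10⁻⁷/7.4335×10⁻⁵)/ln(7.4335×10⁻⁵/1.9077×10⁻³) = ln(0.00524396)/ln(0.0389658) ≈ 1.6180.
Then r_5 ≈ r_4·(r_4/r_3)^p = 3.8981×10⁻⁷·(0.00524396)^1.6180 = 3.8981×10⁻⁷·0.000204366 ≈ 7.966e-11.

8.0e-11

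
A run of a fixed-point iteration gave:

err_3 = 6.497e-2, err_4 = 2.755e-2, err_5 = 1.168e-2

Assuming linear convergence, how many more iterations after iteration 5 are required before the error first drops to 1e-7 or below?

Rate ρ ≈ err_5/err_4 = 1.168e-2/2.755e-2 = 0.4240.
After j more steps, err_{5+j} ≈ 1.168e-2·ρ^j; need ρ^j ≤ 1e-7/1.168e-2 = 8.56164e-06.
j ≥ ln(8.56164e-06)/ln(0.4240) = -11.6682/-0.85802 = 13.599.
So 14 more iterations are needed.

14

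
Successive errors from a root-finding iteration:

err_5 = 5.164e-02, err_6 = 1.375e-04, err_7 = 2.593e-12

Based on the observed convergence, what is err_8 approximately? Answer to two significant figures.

First estimate the order: p ≈ ln(err_7/err_6) / ln(err_6/err_5) = ln(2.593e-12/1.375e-04)/ln(1.375e-04/5.164e-02) = ln(1.88582e-08)/ln(0.00266266) ≈ 3.0002.
Then err_8 ≈ err_7·(err_7/err_6)^p = 2.593e-12·(1.88582e-08)^3.0002 = 2.593e-12·6.68276e-24 ≈ 1.733e-35.

1.7e-35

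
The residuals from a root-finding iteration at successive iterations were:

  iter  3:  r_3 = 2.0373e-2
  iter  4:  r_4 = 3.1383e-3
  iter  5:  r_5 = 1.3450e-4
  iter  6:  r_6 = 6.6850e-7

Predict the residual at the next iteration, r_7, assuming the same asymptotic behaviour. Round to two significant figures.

First estimate the order: p ≈ ln(r_6/r_5) / ln(r_5/r_4) = ln(6.6850e-7/1.3450e-4)/ln(1.3450e-4/3.1383e-3) = ln(0.00497026)/ln(0.0428576) ≈ 1.6840.
Then r_7 ≈ r_6·(r_6/r_5)^p = 6.6850e-7·(0.00497026)^1.6840 = 6.6850e-7·0.000132039 ≈ 8.827e-11.

8.8e-11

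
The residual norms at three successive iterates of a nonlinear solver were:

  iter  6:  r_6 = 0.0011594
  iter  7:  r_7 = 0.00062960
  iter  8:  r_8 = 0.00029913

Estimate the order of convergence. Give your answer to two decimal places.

p ≈ ln(r_8/r_7) / ln(r_7/r_6)
  = ln(0.00029913/0.00062960) / ln(0.00062960/0.0011594)
  = ln(0.475111) / ln(0.54304)
  = -0.74421 / -0.61057 ≈ 1.21888

1.22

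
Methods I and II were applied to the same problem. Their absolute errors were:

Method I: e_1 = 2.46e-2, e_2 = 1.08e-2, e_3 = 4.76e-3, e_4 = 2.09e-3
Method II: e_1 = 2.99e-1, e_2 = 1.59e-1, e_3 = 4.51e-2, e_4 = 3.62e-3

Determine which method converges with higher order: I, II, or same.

Method I: p ≈ ln(2.09e-3/4.76e-3)/ln(4.76e-3/1.08e-2) ≈ 1.00.
Method II: p ≈ ln(3.62e-3/4.51e-2)/ln(4.51e-2/1.59e-1) ≈ 2.00.
Method II has the higher order (≈2.0 vs ≈1.0).

II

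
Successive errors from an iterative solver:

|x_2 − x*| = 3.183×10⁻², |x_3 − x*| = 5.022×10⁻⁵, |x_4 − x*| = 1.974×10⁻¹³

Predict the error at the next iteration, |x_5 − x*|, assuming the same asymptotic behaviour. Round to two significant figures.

1.2e-38

First estimate the order: p ≈ ln(|x_4 − x*|/|x_3 − x*|) / ln(|x_3 − x*|/|x_2 − x*|) = ln(1.974×10⁻¹³/5.022×10⁻⁵)/ln(5.022×10⁻⁵/3.183×10⁻²) = ln(3.9307e-09)/ln(0.00157776) ≈ 2.9999.
Then |x_5 − x*| ≈ |x_4 − x*|·(|x_4 − x*|/|x_3 − x*|)^p = 1.974×10⁻¹³·(3.9307e-09)^2.9999 = 1.974×10⁻¹³·6.08486e-26 ≈ 1.201e-38.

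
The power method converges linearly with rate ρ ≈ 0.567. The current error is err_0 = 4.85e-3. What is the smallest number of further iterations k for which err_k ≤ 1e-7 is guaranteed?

20

After k steps, err_k ≈ 4.85e-3·0.567^k.
Need 0.567^k ≤ 1e-7/4.85e-3 = 2.06186e-05.
k ≥ ln(2.06186e-05)/ln(0.567) = -10.7893/-0.56740 = 19.015.
Smallest integer k = 20.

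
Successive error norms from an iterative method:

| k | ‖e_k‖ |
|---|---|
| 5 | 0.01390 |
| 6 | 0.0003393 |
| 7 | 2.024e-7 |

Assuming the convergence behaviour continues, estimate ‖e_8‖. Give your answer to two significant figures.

7.2e-14

First estimate the order: p ≈ ln(‖e_7‖/‖e_6‖) / ln(‖e_6‖/‖e_5‖) = ln(2.024e-7/0.0003393)/ln(0.0003393/0.01390) = ln(0.000596522)/ln(0.0244101) ≈ 1.9997.
Then ‖e_8‖ ≈ ‖e_7‖·(‖e_7‖/‖e_6‖)^p = 2.024e-7·(0.000596522)^1.9997 = 2.024e-7·3.56632e-07 ≈ 7.218e-14.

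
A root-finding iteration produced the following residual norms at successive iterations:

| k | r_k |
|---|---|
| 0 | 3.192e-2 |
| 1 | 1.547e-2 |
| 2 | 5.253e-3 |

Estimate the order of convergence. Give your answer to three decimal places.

1.491

p ≈ ln(r_2/r_1) / ln(r_1/r_0)
  = ln(5.253e-3/1.547e-2) / ln(1.547e-2/3.192e-2)
  = ln(0.33956) / ln(0.484649)
  = -1.080105 / -0.724330 ≈ 1.491178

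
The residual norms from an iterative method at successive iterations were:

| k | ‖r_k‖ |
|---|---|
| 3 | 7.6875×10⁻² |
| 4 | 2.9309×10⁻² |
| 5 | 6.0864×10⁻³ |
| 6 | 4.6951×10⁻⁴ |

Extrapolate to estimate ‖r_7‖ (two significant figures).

First estimate the order: p ≈ ln(‖r_6‖/‖r_5‖) / ln(‖r_5‖/‖r_4‖) = ln(4.6951×10⁻⁴/6.0864×10⁻³)/ln(6.0864×10⁻³/2.9309×10⁻²) = ln(0.0771408)/ln(0.207663) ≈ 1.6300.
Then ‖r_7‖ ≈ ‖r_6‖·(‖r_6‖/‖r_5‖)^p = 4.6951×10⁻⁴·(0.0771408)^1.6300 = 4.6951×10⁻⁴·0.0153558 ≈ 7.21e-06.

7.2e-6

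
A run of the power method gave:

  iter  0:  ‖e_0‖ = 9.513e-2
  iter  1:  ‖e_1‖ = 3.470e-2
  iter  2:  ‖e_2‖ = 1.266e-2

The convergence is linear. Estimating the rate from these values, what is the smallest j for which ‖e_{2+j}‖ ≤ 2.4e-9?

Rate ρ ≈ ‖e_2‖/‖e_1‖ = 1.266e-2/3.470e-2 = 0.3648.
After j more steps, ‖e_{2+j}‖ ≈ 1.266e-2·ρ^j; need ρ^j ≤ 2.4e-9/1.266e-2 = 1.89573e-07.
j ≥ ln(1.89573e-07)/ln(0.3648) = -15.4785/-1.00841 = 15.349.
So 16 more iterations are needed.

16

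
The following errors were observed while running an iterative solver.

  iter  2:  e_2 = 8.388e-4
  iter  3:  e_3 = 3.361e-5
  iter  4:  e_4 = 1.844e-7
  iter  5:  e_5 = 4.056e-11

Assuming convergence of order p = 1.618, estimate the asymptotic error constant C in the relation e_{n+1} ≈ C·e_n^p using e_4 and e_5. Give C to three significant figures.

C ≈ e_5 / e_4^1.618
  = 4.056e-11 / (1.844e-7)^1.618
  = 4.056e-11 / 1.27058e-11 ≈ 3.1922

3.19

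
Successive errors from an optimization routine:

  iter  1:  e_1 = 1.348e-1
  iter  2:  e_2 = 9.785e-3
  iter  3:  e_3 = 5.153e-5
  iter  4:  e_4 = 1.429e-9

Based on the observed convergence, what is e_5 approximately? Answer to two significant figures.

First estimate the order: p ≈ ln(e_4/e_3) / ln(e_3/e_2) = ln(1.429e-9/5.153e-5)/ln(5.153e-5/9.785e-3) = ln(2.77314e-05)/ln(0.00526622) ≈ 2.0000.
Then e_5 ≈ e_4·(e_4/e_3)^p = 1.429e-9·(2.77314e-05)^2.0000 = 1.429e-9·7.69031e-10 ≈ 1.099e-18.

1.1e-18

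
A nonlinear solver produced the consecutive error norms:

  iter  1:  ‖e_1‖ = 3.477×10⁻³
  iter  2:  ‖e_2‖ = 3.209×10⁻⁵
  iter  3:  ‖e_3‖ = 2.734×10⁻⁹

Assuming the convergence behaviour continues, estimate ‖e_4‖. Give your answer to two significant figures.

First estimate the order: p ≈ ln(‖e_3‖/‖e_2‖) / ln(‖e_2‖/‖e_1‖) = ln(2.734×10⁻⁹/3.209×10⁻⁵)/ln(3.209×10⁻⁵/3.477×10⁻³) = ln(8.51979e-05)/ln(0.00922922) ≈ 2.0000.
Then ‖e_4‖ ≈ ‖e_3‖·(‖e_3‖/‖e_2‖)^p = 2.734×10⁻⁹·(8.51979e-05)^2.0000 = 2.734×10⁻⁹·7.25868e-09 ≈ 1.985e-17.

2.0e-17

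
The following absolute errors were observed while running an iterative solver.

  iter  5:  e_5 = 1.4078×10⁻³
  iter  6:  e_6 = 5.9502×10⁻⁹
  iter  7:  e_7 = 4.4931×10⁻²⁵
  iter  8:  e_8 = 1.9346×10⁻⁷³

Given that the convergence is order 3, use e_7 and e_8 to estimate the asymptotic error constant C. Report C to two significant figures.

C ≈ e_8 / e_7^3
  = 1.9346×10⁻⁷³ / (4.4931×10⁻²⁵)^3
  = 1.9346×10⁻⁷³ / 9.07065e-74 ≈ 2.1328

2.1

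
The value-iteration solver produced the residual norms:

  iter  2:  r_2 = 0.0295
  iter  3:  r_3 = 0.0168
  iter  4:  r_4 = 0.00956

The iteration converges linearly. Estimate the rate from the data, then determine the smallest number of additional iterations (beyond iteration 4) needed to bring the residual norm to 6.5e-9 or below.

Rate ρ ≈ r_4/r_3 = 0.00956/0.0168 = 0.5690.
After j more steps, r_{4+j} ≈ 0.00956·ρ^j; need ρ^j ≤ 6.5e-9/0.00956 = 6.79916e-07.
j ≥ ln(6.79916e-07)/ln(0.5690) = -14.2013/-0.56387 = 25.185.
So 26 more iterations are needed.

26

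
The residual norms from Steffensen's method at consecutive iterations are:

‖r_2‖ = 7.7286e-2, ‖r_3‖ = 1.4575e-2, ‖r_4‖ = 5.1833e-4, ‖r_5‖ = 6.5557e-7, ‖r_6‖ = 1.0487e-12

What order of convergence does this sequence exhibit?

Consecutive ratios: ‖r_6‖/‖r_5‖ = 1.0487e-12/6.5557e-7 = 1.59968e-06, ‖r_5‖/‖r_4‖ = 6.5557e-7/5.1833e-4 = 0.00126477.
p ≈ ln(1.59968e-06)/ln(0.00126477) = -13.3457/-6.6729 ≈ 2.00.
So the convergence is quadratic (order 2).

2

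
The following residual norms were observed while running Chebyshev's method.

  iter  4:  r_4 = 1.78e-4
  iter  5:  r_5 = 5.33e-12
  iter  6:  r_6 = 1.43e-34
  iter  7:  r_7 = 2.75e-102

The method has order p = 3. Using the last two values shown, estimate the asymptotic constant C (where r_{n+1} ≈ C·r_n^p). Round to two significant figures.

0.94

C ≈ r_7 / r_6^3
  = 2.75e-102 / (1.43e-34)^3
  = 2.75e-102 / 2.92421e-102 ≈ 0.94043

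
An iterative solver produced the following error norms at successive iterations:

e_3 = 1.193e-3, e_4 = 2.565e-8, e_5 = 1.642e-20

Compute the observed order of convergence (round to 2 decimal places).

2.61

p ≈ ln(e_5/e_4) / ln(e_4/e_3)
  = ln(1.642e-20/2.565e-8) / ln(2.565e-8/1.193e-3)
  = ln(6.40156e-13) / ln(2.15004e-05)
  = -28.07706 / -10.74744 ≈ 2.61244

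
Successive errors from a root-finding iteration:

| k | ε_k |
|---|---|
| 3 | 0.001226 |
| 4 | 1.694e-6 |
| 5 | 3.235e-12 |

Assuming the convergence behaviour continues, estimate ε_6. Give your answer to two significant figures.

First estimate the order: p ≈ ln(ε_5/ε_4) / ln(ε_4/ε_3) = ln(3.235e-12/1.694e-6)/ln(1.694e-6/0.001226) = ln(1.90968e-06)/ln(0.00138173) ≈ 2.0000.
Then ε_6 ≈ ε_5·(ε_5/ε_4)^p = 3.235e-12·(1.90968e-06)^2.0000 = 3.235e-12·3.64688e-12 ≈ 1.18e-23.

1.2e-23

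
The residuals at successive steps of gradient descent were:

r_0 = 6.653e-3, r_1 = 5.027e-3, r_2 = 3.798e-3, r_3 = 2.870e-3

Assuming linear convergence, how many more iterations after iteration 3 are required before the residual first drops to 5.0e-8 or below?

40

Rate ρ ≈ r_3/r_2 = 2.870e-3/3.798e-3 = 0.7557.
After j more steps, r_{3+j} ≈ 2.870e-3·ρ^j; need ρ^j ≤ 5.0e-8/2.870e-3 = 1.74216e-05.
j ≥ ln(1.74216e-05)/ln(0.7557) = -10.9578/-0.28011 = 39.120.
So 40 more iterations are needed.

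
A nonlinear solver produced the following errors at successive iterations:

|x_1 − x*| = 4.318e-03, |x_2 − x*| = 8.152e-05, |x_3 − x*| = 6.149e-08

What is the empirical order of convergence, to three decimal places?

1.811

p ≈ ln(|x_3 − x*|/|x_2 − x*|) / ln(|x_2 − x*|/|x_1 − x*|)
  = ln(6.149e-08/8.152e-05) / ln(8.152e-05/4.318e-03)
  = ln(0.000754293) / ln(0.0188791)
  = -7.189730 / -3.969700 ≈ 1.811152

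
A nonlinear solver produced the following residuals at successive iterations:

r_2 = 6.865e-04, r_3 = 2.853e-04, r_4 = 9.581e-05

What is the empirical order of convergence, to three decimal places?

p ≈ ln(r_4/r_3) / ln(r_3/r_2)
  = ln(9.581e-05/2.853e-04) / ln(2.853e-04/6.865e-04)
  = ln(0.335822) / ln(0.415586)
  = -1.091174 / -0.878066 ≈ 1.242702

1.243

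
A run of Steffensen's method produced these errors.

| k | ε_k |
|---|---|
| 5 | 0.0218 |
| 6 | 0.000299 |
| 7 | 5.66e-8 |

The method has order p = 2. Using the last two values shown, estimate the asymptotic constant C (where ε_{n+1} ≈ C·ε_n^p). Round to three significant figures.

0.633

C ≈ ε_7 / ε_6^2
  = 5.66e-8 / (0.000299)^2
  = 5.66e-8 / 8.9401e-08 ≈ 0.6331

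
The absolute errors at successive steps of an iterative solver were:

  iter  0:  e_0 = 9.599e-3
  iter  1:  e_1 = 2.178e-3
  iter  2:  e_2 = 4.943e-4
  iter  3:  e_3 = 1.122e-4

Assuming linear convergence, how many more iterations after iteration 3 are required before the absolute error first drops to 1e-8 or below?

Rate ρ ≈ e_3/e_2 = 1.122e-4/4.943e-4 = 0.2270.
After j more steps, e_{3+j} ≈ 1.122e-4·ρ^j; need ρ^j ≤ 1e-8/1.122e-4 = 8.91266e-05.
j ≥ ln(8.91266e-05)/ln(0.2270) = -9.3255/-1.48281 = 6.289.
So 7 more iterations are needed.

7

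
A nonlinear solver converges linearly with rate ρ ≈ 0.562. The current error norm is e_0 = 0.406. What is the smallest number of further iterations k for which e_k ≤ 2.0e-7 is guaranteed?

After k steps, e_k ≈ 0.406·0.562^k.
Need 0.562^k ≤ 2.0e-7/0.406 = 4.92611e-07.
k ≥ ln(4.92611e-07)/ln(0.562) = -14.5235/-0.57625 = 25.203.
Smallest integer k = 26.

26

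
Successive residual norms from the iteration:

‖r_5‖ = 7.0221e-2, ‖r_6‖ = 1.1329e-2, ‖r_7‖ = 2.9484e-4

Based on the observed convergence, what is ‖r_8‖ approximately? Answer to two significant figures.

First estimate the order: p ≈ ln(‖r_7‖/‖r_6‖) / ln(‖r_6‖/‖r_5‖) = ln(2.9484e-4/1.1329e-2)/ln(1.1329e-2/7.0221e-2) = ln(0.0260252)/ln(0.161334) ≈ 2.0001.
Then ‖r_8‖ ≈ ‖r_7‖·(‖r_7‖/‖r_6‖)^p = 2.9484e-4·(0.0260252)^2.0001 = 2.9484e-4·0.000677064 ≈ 1.996e-07.

2.0e-7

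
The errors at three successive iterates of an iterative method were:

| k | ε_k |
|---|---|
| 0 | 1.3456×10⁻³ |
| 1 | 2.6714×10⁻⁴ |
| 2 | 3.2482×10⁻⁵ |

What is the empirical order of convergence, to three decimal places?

1.303

p ≈ ln(ε_2/ε_1) / ln(ε_1/ε_0)
  = ln(3.2482×10⁻⁵/2.6714×10⁻⁴) / ln(2.6714×10⁻⁴/1.3456×10⁻³)
  = ln(0.121592) / ln(0.198529)
  = -2.107084 / -1.616820 ≈ 1.303227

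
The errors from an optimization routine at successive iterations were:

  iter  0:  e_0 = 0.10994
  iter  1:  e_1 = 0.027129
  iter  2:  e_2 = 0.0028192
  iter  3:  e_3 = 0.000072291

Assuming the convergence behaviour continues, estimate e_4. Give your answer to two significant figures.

First estimate the order: p ≈ ln(e_3/e_2) / ln(e_2/e_1) = ln(0.000072291/0.0028192)/ln(0.0028192/0.027129) = ln(0.0256424)/ln(0.103918) ≈ 1.6180.
Then e_4 ≈ e_3·(e_3/e_2)^p = 0.000072291·(0.0256424)^1.6180 = 0.000072291·0.00266499 ≈ 1.927e-07.

1.9e-7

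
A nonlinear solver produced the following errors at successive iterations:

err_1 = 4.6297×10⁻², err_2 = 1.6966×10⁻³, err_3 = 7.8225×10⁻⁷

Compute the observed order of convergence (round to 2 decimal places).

p ≈ ln(err_3/err_2) / ln(err_2/err_1)
  = ln(7.8225×10⁻⁷/1.6966×10⁻³) / ln(1.6966×10⁻³/4.6297×10⁻²)
  = ln(0.000461069) / ln(0.036646)
  = -7.68196 / -3.30645 ≈ 2.32333

2.32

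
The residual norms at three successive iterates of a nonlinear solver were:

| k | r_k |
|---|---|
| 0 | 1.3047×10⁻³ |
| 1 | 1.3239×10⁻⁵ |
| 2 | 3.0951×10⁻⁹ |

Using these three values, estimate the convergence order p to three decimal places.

p ≈ ln(r_2/r_1) / ln(r_1/r_0)
  = ln(3.0951×10⁻⁹/1.3239×10⁻⁵) / ln(1.3239×10⁻⁵/1.3047×10⁻³)
  = ln(0.000233787) / ln(0.0101472)
  = -8.361100 / -4.590557 ≈ 1.821369

1.821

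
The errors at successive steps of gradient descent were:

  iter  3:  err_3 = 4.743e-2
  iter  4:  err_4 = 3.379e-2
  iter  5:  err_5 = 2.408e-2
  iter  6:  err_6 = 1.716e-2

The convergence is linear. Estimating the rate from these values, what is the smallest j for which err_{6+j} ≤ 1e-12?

Rate ρ ≈ err_6/err_5 = 1.716e-2/2.408e-2 = 0.7126.
After j more steps, err_{6+j} ≈ 1.716e-2·ρ^j; need ρ^j ≤ 1e-12/1.716e-2 = 5.82751e-11.
j ≥ ln(5.82751e-11)/ln(0.7126) = -23.5658/-0.33884 = 69.548.
So 70 more iterations are needed.

70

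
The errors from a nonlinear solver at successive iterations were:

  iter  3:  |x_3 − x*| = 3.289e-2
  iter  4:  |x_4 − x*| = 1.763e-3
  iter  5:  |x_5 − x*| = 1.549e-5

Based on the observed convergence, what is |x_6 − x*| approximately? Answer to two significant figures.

7.3e-9

First estimate the order: p ≈ ln(|x_5 − x*|/|x_4 − x*|) / ln(|x_4 − x*|/|x_3 − x*|) = ln(1.549e-5/1.763e-3)/ln(1.763e-3/3.289e-2) = ln(0.00878616)/ln(0.0536029) ≈ 1.6180.
Then |x_6 − x*| ≈ |x_5 − x*|·(|x_5 − x*|/|x_4 − x*|)^p = 1.549e-5·(0.00878616)^1.6180 = 1.549e-5·0.00047105 ≈ 7.297e-09.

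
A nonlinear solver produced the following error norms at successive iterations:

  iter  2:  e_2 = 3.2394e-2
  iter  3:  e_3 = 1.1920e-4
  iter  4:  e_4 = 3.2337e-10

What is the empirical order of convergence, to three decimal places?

p ≈ ln(e_4/e_3) / ln(e_3/e_2)
  = ln(3.2337e-10/1.1920e-4) / ln(1.1920e-4/3.2394e-2)
  = ln(2.71284e-06) / ln(0.00367969)
  = -12.817515 / -5.604927 ≈ 2.286830

2.287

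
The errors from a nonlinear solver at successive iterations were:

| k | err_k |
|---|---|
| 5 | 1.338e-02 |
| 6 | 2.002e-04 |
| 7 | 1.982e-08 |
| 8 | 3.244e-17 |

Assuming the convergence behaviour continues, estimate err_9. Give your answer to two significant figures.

First estimate the order: p ≈ ln(err_8/err_7) / ln(err_7/err_6) = ln(3.244e-17/1.982e-08)/ln(1.982e-08/2.002e-04) = ln(1.63673e-09)/ln(9.9001e-05) ≈ 2.1941.
Then err_9 ≈ err_8·(err_8/err_7)^p = 3.244e-17·(1.63673e-09)^2.1941 = 3.244e-17·5.27943e-20 ≈ 1.713e-36.

1.7e-36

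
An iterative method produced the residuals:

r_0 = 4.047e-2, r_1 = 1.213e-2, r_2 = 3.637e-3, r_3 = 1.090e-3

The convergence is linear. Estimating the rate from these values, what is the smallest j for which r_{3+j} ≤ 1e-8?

10

Rate ρ ≈ r_3/r_2 = 1.090e-3/3.637e-3 = 0.2997.
After j more steps, r_{3+j} ≈ 1.090e-3·ρ^j; need ρ^j ≤ 1e-8/1.090e-3 = 9.17431e-06.
j ≥ ln(9.17431e-06)/ln(0.2997) = -11.5991/-1.20497 = 9.626.
So 10 more iterations are needed.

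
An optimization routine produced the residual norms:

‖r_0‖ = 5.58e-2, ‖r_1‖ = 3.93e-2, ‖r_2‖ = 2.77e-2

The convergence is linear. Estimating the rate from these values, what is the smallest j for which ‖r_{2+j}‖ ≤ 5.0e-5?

Rate ρ ≈ ‖r_2‖/‖r_1‖ = 2.77e-2/3.93e-2 = 0.7048.
After j more steps, ‖r_{2+j}‖ ≈ 2.77e-2·ρ^j; need ρ^j ≤ 5.0e-5/2.77e-2 = 0.00180505.
j ≥ ln(0.00180505)/ln(0.7048) = -6.3172/-0.34984 = 18.057.
So 19 more iterations are needed.

19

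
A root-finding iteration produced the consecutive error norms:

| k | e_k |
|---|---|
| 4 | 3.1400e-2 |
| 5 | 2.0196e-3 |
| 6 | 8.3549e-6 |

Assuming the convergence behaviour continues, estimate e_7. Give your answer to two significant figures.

1.4e-10

First estimate the order: p ≈ ln(e_6/e_5) / ln(e_5/e_4) = ln(8.3549e-6/2.0196e-3)/ln(2.0196e-3/3.1400e-2) = ln(0.00413691)/ln(0.0643185) ≈ 2.0000.
Then e_7 ≈ e_6·(e_6/e_5)^p = 8.3549e-6·(0.00413691)^2.0000 = 8.3549e-6·1.7114e-05 ≈ 1.43e-10.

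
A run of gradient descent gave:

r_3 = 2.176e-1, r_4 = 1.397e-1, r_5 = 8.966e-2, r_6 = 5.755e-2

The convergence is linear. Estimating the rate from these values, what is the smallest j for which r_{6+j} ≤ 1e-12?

Rate ρ ≈ r_6/r_5 = 5.755e-2/8.966e-2 = 0.6419.
After j more steps, r_{6+j} ≈ 5.755e-2·ρ^j; need ρ^j ≤ 1e-12/5.755e-2 = 1.73762e-11.
j ≥ ln(1.73762e-11)/ln(0.6419) = -24.7759/-0.44332 = 55.887.
So 56 more iterations are needed.

56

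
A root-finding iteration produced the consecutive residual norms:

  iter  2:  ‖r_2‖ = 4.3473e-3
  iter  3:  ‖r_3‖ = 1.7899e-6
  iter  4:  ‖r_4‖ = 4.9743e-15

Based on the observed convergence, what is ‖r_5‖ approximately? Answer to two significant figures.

First estimate the order: p ≈ ln(‖r_4‖/‖r_3‖) / ln(‖r_3‖/‖r_2‖) = ln(4.9743e-15/1.7899e-6)/ln(1.7899e-6/4.3473e-3) = ln(2.77909e-09)/ln(0.000411727) ≈ 2.5274.
Then ‖r_5‖ ≈ ‖r_4‖·(‖r_4‖/‖r_3‖)^p = 4.9743e-15·(2.77909e-09)^2.5274 = 4.9743e-15·2.37312e-22 ≈ 1.18e-36.

1.2e-36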